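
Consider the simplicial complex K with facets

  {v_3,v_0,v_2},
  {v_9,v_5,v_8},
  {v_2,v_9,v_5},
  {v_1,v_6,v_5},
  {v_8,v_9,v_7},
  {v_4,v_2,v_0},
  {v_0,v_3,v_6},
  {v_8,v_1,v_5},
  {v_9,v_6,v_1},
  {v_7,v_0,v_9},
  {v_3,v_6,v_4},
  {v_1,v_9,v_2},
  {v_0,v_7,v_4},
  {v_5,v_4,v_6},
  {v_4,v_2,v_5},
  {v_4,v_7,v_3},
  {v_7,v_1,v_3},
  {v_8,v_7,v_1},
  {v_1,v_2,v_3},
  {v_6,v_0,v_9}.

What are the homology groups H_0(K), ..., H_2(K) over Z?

Order the vertices as v_0 < v_1 < v_2 < v_3 < v_4 < v_5 < v_6 < v_7 < v_8 < v_9. Listing each simplex with vertices in this order, K has dimension 2 with simplices:

  0-simplices (10): [v_0], [v_1], [v_2], [v_3], [v_4], [v_5], [v_6], [v_7], [v_8], [v_9]
  1-simplices (30): (30 of them)
  2-simplices (20): (20 of them)

Hence C_0 ≅ Z^10, C_1 ≅ Z^30, C_2 ≅ Z^20.

∂_1: C_1 → C_0 maps an edge to its endpoints' difference, ∂[p,q] = q − p.
This gives a 10×30 integer matrix of rank 9; reducing to Smith normal form yields diagonal entries (1,1,1,1,1,1,1,1,1).

∂_2: C_2 → C_1 acts by ∂[p,q,r] = [q,r] − [p,r] + [p,q]. For instance
  ∂[v_1,v_2,v_9] = [v_2,v_9] − [v_1,v_9] + [v_1,v_2],
  ∂[v_5,v_8,v_9] = [v_8,v_9] − [v_5,v_9] + [v_5,v_8].
The resulting 30×20 matrix has rank 20, and its Smith normal form has invariant factors (1,1,1,1,1,1,1,1,1,1,1,1,1,1,1,1,1,1,1,2).

Computing H_k = (kernel of ∂_k) / (image of ∂_{k+1}):

  H_0: rank C_0 − rank ∂_1 = 10 − 9 = 1, and the invariant factors of ∂_1 are all 1, so H_0 ≅ Z.
  H_1: rank ker ∂_1 − rank ∂_2 = (30 − 9) − 20 = 1, and ∂_2 has invariant factor 2 > 1, so H_1 ≅ Z ⊕ Z_2.
  H_2: rank ker ∂_2 − rank ∂_3 = (20 − 20) − 0 = 0, and there is no ∂_3, so H_2 ≅ 0.

As a check, the Euler characteristic is 10 − 30 + 20 = 0, which agrees with 1 − 1 + 0 = 0.

H_0 = Z,  H_1 = Z ⊕ Z_2,  H_2 = 0.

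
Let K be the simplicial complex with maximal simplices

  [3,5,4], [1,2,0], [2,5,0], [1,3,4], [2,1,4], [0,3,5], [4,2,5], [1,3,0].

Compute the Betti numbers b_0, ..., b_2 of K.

b_0 = 1, b_1 = 0, b_2 = 1.

K has 6 vertices, 12 edges, 8 triangles.
rank ∂_0 = 0, rank ∂_1 = 5 ⇒ b_0 = 6 − 0 − 5 = 1; all invariant factors of ∂_1 are 1 so no torsion. So H_0 ≅ Z.
rank ∂_1 = 5, rank ∂_2 = 7 ⇒ b_1 = 12 − 5 − 7 = 0; all invariant factors of ∂_2 are 1 so no torsion. So H_1 ≅ 0.
rank ∂_2 = 7, rank ∂_3 = 0 ⇒ b_2 = 8 − 7 − 0 = 1. So H_2 ≅ Z.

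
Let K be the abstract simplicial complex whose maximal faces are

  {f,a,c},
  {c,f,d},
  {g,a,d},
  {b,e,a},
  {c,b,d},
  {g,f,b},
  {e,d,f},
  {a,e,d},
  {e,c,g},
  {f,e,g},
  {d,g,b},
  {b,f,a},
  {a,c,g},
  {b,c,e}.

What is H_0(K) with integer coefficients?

K has 7 vertices, 21 edges, 14 triangles.
rank ∂_0 = 0, rank ∂_1 = 6 ⇒ b_0 = 7 − 0 − 6 = 1; all invariant factors of ∂_1 are 1 so no torsion. So H_0 ≅ Z.

H_0 = Z.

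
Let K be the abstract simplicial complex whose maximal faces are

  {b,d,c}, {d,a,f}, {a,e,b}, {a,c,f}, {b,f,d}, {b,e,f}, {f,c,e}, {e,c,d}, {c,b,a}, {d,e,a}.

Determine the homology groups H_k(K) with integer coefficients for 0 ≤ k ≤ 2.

Take the total order a < b < c < d < e < f on the vertex set. Then K (dimension 2) consists of the simplices:

  0-simplices (6): a, b, c, d, e, f
  1-simplices (15): ab, ac, ad, ae, af, bc, bd, be, bf, cd, ce, cf, de, df, ef
  2-simplices (10): abc, abe, acf, ade, adf, bcd, bdf, bef, cde, cef

so the chain groups are C_0 ≅ Z^6, C_1 ≅ Z^15, C_2 ≅ Z^10.

Boundary ∂_1: C_1 → C_0 sends each edge [p,q] (with p < q) to q − p. For instance
  ∂cf = f − c.
The 6×15 boundary matrix has rank 5 and Smith normal form diag(1,1,1,1,1).

∂_2: C_2 → C_1 maps a triangle to the signed sum of its edges. For instance
  ∂abe = be − ae + ab,
  ∂bef = ef − bf + be.
The 15×10 boundary matrix has rank 10 and Smith normal form diag(1,1,1,1,1,1,1,1,1,2).

Now H_k = ker ∂_k / im ∂_{k+1}, so:

  H_0: rank C_0 − rank ∂_1 = 6 − 5 = 1, and the invariant factors of ∂_1 are all 1, so H_0 = Z.
  H_1: rank ker ∂_1 − rank ∂_2 = (15 − 5) − 10 = 0, and ∂_2 has invariant factor 2 > 1, so H_1 = Z_2.
  H_2: rank ker ∂_2 − rank ∂_3 = (10 − 10) − 0 = 0, and there is no ∂_3, so H_2 = 0.

As a check, the Euler characteristic is 6 − 15 + 10 = 1, which agrees with 1 − 0 + 0 = 1.
(K is a triangulation of the real projective plane RP^2.)

H_0 ≅ Z,  H_1 ≅ Z_2,  H_2 = 0.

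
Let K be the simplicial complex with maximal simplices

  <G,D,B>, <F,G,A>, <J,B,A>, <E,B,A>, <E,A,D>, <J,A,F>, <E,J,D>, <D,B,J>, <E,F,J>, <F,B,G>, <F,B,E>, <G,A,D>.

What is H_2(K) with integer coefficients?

We work with the vertex ordering A < B < D < E < F < G < J. The simplices of K, each written with vertices in increasing order, are:

  0-simplices (7): A, B, D, E, F, G, J
  1-simplices (18): AB, AD, AE, AF, AG, AJ, BD, BE, BF, BG, BJ, DE, DG, DJ, EF, EJ, FG, FJ
  2-simplices (12): ABE, ABJ, ADE, ADG, AFG, AFJ, BDG, BDJ, BEF, BFG, DEJ, EFJ

Hence C_0 ≅ Z^7, C_1 ≅ Z^18, C_2 ≅ Z^12.

∂_1: C_1 → C_0 sends each edge [p,q] (with p < q) to q − p.
The resulting 7×18 matrix has rank 6, and its Smith normal form has invariant factors (1,1,1,1,1,1).

The boundary map ∂_2: C_2 → C_1 maps a triangle to the signed sum of its edges. For instance
  ∂BFG = FG − BG + BF,
  ∂ADE = DE − AE + AD.
The 18×12 boundary matrix has rank 12 and Smith normal form diag(1,1,1,1,1,1,1,1,1,1,1,2).

Reading off H_k = ker ∂_k / im ∂_{k+1}:

  H_2: rank ker ∂_2 − rank ∂_3 = (12 − 12) − 0 = 0, and there is no ∂_3, so H_2 = 0.

H_2 = 0.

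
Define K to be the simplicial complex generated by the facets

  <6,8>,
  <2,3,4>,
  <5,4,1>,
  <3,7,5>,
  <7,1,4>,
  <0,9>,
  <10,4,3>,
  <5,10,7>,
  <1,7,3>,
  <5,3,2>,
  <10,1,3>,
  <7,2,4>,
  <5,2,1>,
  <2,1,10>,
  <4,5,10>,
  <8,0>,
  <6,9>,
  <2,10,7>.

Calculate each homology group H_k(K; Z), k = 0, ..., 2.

H_0 ≅ Z^2,  H_1 ≅ Z^3,  H_2 ≅ Z.

K has 11 vertices, 25 edges, 14 triangles.
rank ∂_0 = 0, rank ∂_1 = 9 ⇒ b_0 = 11 − 0 − 9 = 2; all invariant factors of ∂_1 are 1 so no torsion. So H_0 ≅ Z^2.
rank ∂_1 = 9, rank ∂_2 = 13 ⇒ b_1 = 25 − 9 − 13 = 3; all invariant factors of ∂_2 are 1 so no torsion. So H_1 ≅ Z^3.
rank ∂_2 = 13, rank ∂_3 = 0 ⇒ b_2 = 14 − 13 − 0 = 1. So H_2 ≅ Z.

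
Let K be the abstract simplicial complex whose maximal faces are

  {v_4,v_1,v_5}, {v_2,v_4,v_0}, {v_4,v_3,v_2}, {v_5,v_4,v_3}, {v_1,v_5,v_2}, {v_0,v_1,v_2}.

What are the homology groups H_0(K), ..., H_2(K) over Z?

Order the vertices as v_0 < v_1 < v_2 < v_3 < v_4 < v_5. Listing each simplex with vertices in this order, K has dimension 2 with simplices:

  0-simplices (6): [v_0], [v_1], [v_2], [v_3], [v_4], [v_5]
  1-simplices (12): [v_0,v_1], [v_0,v_2], [v_0,v_4], [v_1,v_2], [v_1,v_4], [v_1,v_5], [v_2,v_3], [v_2,v_4], [v_2,v_5], [v_3,v_4], [v_3,v_5], [v_4,v_5]
  2-simplices (6): [v_0,v_1,v_2], [v_0,v_2,v_4], [v_1,v_2,v_5], [v_1,v_4,v_5], [v_2,v_3,v_4], [v_3,v_4,v_5]

Hence C_0 ≅ Z^6, C_1 ≅ Z^12, C_2 ≅ Z^6.

Boundary ∂_1: C_1 → C_0 maps an edge to its endpoints' difference, ∂[p,q] = q − p.
The resulting 6×12 matrix has rank 5, and its Smith normal form has invariant factors (1,1,1,1,1).

The boundary map ∂_2: C_2 → C_1 acts by ∂[p,q,r] = [q,r] − [p,r] + [p,q]. For instance
  ∂[v_1,v_4,v_5] = [v_4,v_5] − [v_1,v_5] + [v_1,v_4],
  ∂[v_0,v_1,v_2] = [v_1,v_2] − [v_0,v_2] + [v_0,v_1].
This gives a 12×6 integer matrix of rank 6; reducing to Smith normal form yields diagonal entries (1,1,1,1,1,1).

Reading off H_k = ker ∂_k / im ∂_{k+1}:

  H_0: rank C_0 − rank ∂_1 = 6 − 5 = 1, and the invariant factors of ∂_1 are all 1, so H_0 ≅ Z.
  H_1: rank ker ∂_1 − rank ∂_2 = (12 − 5) − 6 = 1, and the invariant factors of ∂_2 are all 1, so H_1 ≅ Z.
  H_2: rank ker ∂_2 − rank ∂_3 = (6 − 6) − 0 = 0, and there is no ∂_3, so H_2 ≅ 0.

As a check, the Euler characteristic is 6 − 12 + 6 = 0, which agrees with 1 − 1 + 0 = 0.

H_0 ≅ Z,  H_1 ≅ Z,  H_2 = 0.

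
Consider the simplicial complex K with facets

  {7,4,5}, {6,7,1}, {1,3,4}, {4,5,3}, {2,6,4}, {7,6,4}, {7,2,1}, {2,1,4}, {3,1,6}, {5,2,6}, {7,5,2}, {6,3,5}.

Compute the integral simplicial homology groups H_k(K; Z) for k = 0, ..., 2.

H_0 = Z,  H_1 = Z/2,  H_2 = 0.

Fix the vertex order 1 < 2 < 3 < 4 < 5 < 6 < 7 and write every simplex with vertices in increasing order. Then dim K = 2 and the simplices of K are:

  0-simplices (7): [1], [2], [3], [4], [5], [6], [7]
  1-simplices (18): [1,2], [1,3], [1,4], [1,6], [1,7], [2,4], [2,5], [2,6], [2,7], [3,4], [3,5], [3,6], [4,5], [4,6], [4,7], [5,6], [5,7], [6,7]
  2-simplices (12): [1,2,4], [1,2,7], [1,3,4], [1,3,6], [1,6,7], [2,4,6], [2,5,6], [2,5,7], [3,4,5], [3,5,6], [4,5,7], [4,6,7]

so the chain groups are C_0 ≅ Z^7, C_1 ≅ Z^18, C_2 ≅ Z^12.

Boundary ∂_1: C_1 → C_0 is given by ∂[p,q] = [q] − [p].
As a 7×18 matrix over Z this has rank 6, with invariant factors (1,1,1,1,1,1).

Boundary ∂_2: C_2 → C_1 acts by ∂[p,q,r] = [q,r] − [p,r] + [p,q]. For instance
  ∂[1,6,7] = [6,7] − [1,7] + [1,6],
  ∂[4,6,7] = [6,7] − [4,7] + [4,6].
The resulting 18×12 matrix has rank 12, and its Smith normal form has invariant factors (1,1,1,1,1,1,1,1,1,1,1,2).

From H_k ≅ ker(∂_k) / im(∂_{k+1}) we obtain:

  H_0: rank C_0 − rank ∂_1 = 7 − 6 = 1, and the invariant factors of ∂_1 are all 1, so H_0 = Z.
  H_1: rank ker ∂_1 − rank ∂_2 = (18 − 6) − 12 = 0, and ∂_2 has invariant factor 2 > 1, so H_1 = Z/2.
  H_2: rank ker ∂_2 − rank ∂_3 = (12 − 12) − 0 = 0, and there is no ∂_3, so H_2 = 0.

As a check, the Euler characteristic is 7 − 18 + 12 = 1, which agrees with 1 − 0 + 0 = 1.
(K is a triangulation of the real projective plane RP^2.)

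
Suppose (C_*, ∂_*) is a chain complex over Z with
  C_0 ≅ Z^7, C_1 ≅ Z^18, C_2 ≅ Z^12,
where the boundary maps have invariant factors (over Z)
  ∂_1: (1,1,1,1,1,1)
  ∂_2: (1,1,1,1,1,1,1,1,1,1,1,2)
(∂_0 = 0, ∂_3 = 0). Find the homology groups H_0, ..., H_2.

H_0 = Z,  H_1 = Z/2,  H_2 = 0.

H_0: b_0 = 7 − 0 − 6 = 1; torsion from ∂_1 factors > 1: none. So H_0 = Z.
H_1: b_1 = 18 − 6 − 12 = 0; torsion from ∂_2 factors > 1: [2]. So H_1 = Z/2.
H_2: b_2 = 12 − 12 − 0 = 0; torsion from ∂_3 factors > 1: none. So H_2 = 0.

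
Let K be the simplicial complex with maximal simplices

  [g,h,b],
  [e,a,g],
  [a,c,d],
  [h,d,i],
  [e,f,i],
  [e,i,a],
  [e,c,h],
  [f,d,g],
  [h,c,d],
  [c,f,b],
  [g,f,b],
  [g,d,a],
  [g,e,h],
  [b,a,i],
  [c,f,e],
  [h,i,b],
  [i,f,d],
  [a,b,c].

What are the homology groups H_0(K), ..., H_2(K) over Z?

H_0 ≅ Z,  H_1 ≅ Z^2,  H_2 ≅ Z.

Take the total order a < b < c < d < e < f < g < h < i on the vertex set. Then K (dimension 2) consists of the simplices:

  0-simplices (9): a, b, c, d, e, f, g, h, i
  1-simplices (27): ab, ac, ad, ae, ag, ai, bc, bf, bg, bh, bi, cd, ce, cf, ch, df, dg, dh, di, ef, eg, eh, ei, fg, fi, gh, hi
  2-simplices (18): abc, abi, acd, adg, aeg, aei, bcf, bfg, bgh, bhi, cdh, cef, ceh, dfg, dfi, dhi, efi, egh

Hence C_0 ≅ Z^9, C_1 ≅ Z^27, C_2 ≅ Z^18.

∂_1: C_1 → C_0 maps an edge to its endpoints' difference, ∂[p,q] = q − p. For instance
  ∂bi = i − b.
The 9×27 boundary matrix has rank 8 and Smith normal form diag(1,1,1,1,1,1,1,1).

The boundary map ∂_2: C_2 → C_1 maps a triangle to the signed sum of its edges. For instance
  ∂dfi = fi − di + df,
  ∂bfg = fg − bg + bf.
As a 27×18 matrix over Z this has rank 17, with invariant factors (1,1,1,1,1,1,1,1,1,1,1,1,1,1,1,1,1).

Reading off H_k = ker ∂_k / im ∂_{k+1}:

  H_0: rank C_0 − rank ∂_1 = 9 − 8 = 1, and the invariant factors of ∂_1 are all 1, so H_0 = Z.
  H_1: rank ker ∂_1 − rank ∂_2 = (27 − 8) − 17 = 2, and the invariant factors of ∂_2 are all 1, so H_1 = Z^2.
  H_2: rank ker ∂_2 − rank ∂_3 = (18 − 17) − 0 = 1, and there is no ∂_3, so H_2 = Z.

(K is a triangulation of the torus T^2.)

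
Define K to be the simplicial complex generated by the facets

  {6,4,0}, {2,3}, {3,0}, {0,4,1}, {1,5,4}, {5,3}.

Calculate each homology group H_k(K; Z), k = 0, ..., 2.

We work with the vertex ordering 0 < 1 < 2 < 3 < 4 < 5 < 6. The simplices of K, each written with vertices in increasing order, are:

  0-simplices (7): [0], [1], [2], [3], [4], [5], [6]
  1-simplices (10): [0,1], [0,3], [0,4], [0,6], [1,4], [1,5], [2,3], [3,5], [4,5], [4,6]
  2-simplices (3): [0,1,4], [0,4,6], [1,4,5]

giving chain groups C_0 ≅ Z^7, C_1 ≅ Z^10, C_2 ≅ Z^3.

∂_1: C_1 → C_0 sends each edge [p,q] (with p < q) to q − p. For instance
  ∂[3,5] = [5] − [3].
As a 7×10 matrix over Z this has rank 6, with invariant factors (1,1,1,1,1,1).

The boundary map ∂_2: C_2 → C_1 acts by ∂[p,q,r] = [q,r] − [p,r] + [p,q]. For instance
  ∂[0,4,6] = [4,6] − [0,6] + [0,4],
  ∂[1,4,5] = [4,5] − [1,5] + [1,4].
The 10×3 boundary matrix has rank 3 and Smith normal form diag(1,1,1).

From H_k ≅ ker(∂_k) / im(∂_{k+1}) we obtain:

  H_0: rank C_0 − rank ∂_1 = 7 − 6 = 1, and the invariant factors of ∂_1 are all 1, so H_0 = Z.
  H_1: rank ker ∂_1 − rank ∂_2 = (10 − 6) − 3 = 1, and the invariant factors of ∂_2 are all 1, so H_1 = Z.
  H_2: rank ker ∂_2 − rank ∂_3 = (3 − 3) − 0 = 0, and there is no ∂_3, so H_2 = 0.

As a check, the Euler characteristic is 7 − 10 + 3 = 0, which agrees with 1 − 1 + 0 = 0.

H_0 ≅ Z,  H_1 ≅ Z,  H_2 = 0.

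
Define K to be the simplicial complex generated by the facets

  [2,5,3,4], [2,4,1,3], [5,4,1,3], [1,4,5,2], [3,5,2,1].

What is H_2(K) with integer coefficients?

We work with the vertex ordering 1 < 2 < 3 < 4 < 5. The simplices of K, each written with vertices in increasing order, are:

  0-simplices (5): [1], [2], [3], [4], [5]
  1-simplices (10): [1,2], [1,3], [1,4], [1,5], [2,3], [2,4], [2,5], [3,4], [3,5], [4,5]
  2-simplices (10): [1,2,3], [1,2,4], [1,2,5], [1,3,4], [1,3,5], [1,4,5], [2,3,4], [2,3,5], [2,4,5], [3,4,5]
  3-simplices (5): [1,2,3,4], [1,2,3,5], [1,2,4,5], [1,3,4,5], [2,3,4,5]

so the chain groups are C_0 ≅ Z^5, C_1 ≅ Z^10, C_2 ≅ Z^10, C_3 ≅ Z^5.

∂_1: C_1 → C_0 maps an edge to its endpoints' difference, ∂[p,q] = q − p. For instance
  ∂[1,4] = [4] − [1].
The 5×10 boundary matrix has rank 4 and Smith normal form diag(1,1,1,1).

Boundary ∂_2: C_2 → C_1 maps a triangle to the signed sum of its edges. For instance
  ∂[2,3,4] = [3,4] − [2,4] + [2,3],
  ∂[1,2,5] = [2,5] − [1,5] + [1,2].
The 10×10 boundary matrix has rank 6 and Smith normal form diag(1,1,1,1,1,1).

Boundary ∂_3: C_3 → C_2 sends each 3-simplex σ to the alternating sum Σ_i (−1)^i (σ with its i-th vertex removed). For instance
  ∂[1,2,3,5] = [2,3,5] − [1,3,5] + [1,2,5] − [1,2,3],
  ∂[1,2,4,5] = [2,4,5] − [1,4,5] + [1,2,5] − [1,2,4].
This gives a 10×5 integer matrix of rank 4; reducing to Smith normal form yields diagonal entries (1,1,1,1).

Reading off H_k = ker ∂_k / im ∂_{k+1}:

  H_2: rank ker ∂_2 − rank ∂_3 = (10 − 6) − 4 = 0, and the invariant factors of ∂_3 are all 1, so H_2 ≅ 0.

H_2 ≅ 0.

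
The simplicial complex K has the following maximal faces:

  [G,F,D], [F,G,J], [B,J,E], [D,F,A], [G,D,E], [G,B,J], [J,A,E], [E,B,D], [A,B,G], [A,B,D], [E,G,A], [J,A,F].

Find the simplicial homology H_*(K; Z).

H_0 = Z,  H_1 = Z_2,  H_2 = 0.

Order the vertices as A < B < D < E < F < G < J. Listing each simplex with vertices in this order, K has dimension 2 with simplices:

  0-simplices (7): A, B, D, E, F, G, J
  1-simplices (18): AB, AD, AE, AF, AG, AJ, BD, BE, BG, BJ, DE, DF, DG, EG, EJ, FG, FJ, GJ
  2-simplices (12): ABD, ABG, ADF, AEG, AEJ, AFJ, BDE, BEJ, BGJ, DEG, DFG, FGJ

giving chain groups C_0 ≅ Z^7, C_1 ≅ Z^18, C_2 ≅ Z^12.

The boundary map ∂_1: C_1 → C_0 sends each edge [p,q] (with p < q) to q − p. For instance
  ∂BE = E − B.
This gives a 7×18 integer matrix of rank 6; reducing to Smith normal form yields diagonal entries (1,1,1,1,1,1).

Boundary ∂_2: C_2 → C_1 maps a triangle to the signed sum of its edges. For instance
  ∂ADF = DF − AF + AD,
  ∂FGJ = GJ − FJ + FG.
The 18×12 boundary matrix has rank 12 and Smith normal form diag(1,1,1,1,1,1,1,1,1,1,1,2).

From H_k ≅ ker(∂_k) / im(∂_{k+1}) we obtain:

  H_0: rank C_0 − rank ∂_1 = 7 − 6 = 1, and the invariant factors of ∂_1 are all 1, so H_0 ≅ Z.
  H_1: rank ker ∂_1 − rank ∂_2 = (18 − 6) − 12 = 0, and ∂_2 has invariant factor 2 > 1, so H_1 ≅ Z_2.
  H_2: rank ker ∂_2 − rank ∂_3 = (12 − 12) − 0 = 0, and there is no ∂_3, so H_2 ≅ 0.

As a check, the Euler characteristic is 7 − 18 + 12 = 1, which agrees with 1 − 0 + 0 = 1.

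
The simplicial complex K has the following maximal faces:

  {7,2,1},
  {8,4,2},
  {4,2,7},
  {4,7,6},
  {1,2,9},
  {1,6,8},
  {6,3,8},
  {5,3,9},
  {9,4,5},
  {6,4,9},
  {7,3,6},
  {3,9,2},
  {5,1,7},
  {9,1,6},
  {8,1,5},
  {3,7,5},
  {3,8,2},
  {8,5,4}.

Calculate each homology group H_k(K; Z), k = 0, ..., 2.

Order the vertices as 1 < 2 < 3 < 4 < 5 < 6 < 7 < 8 < 9. Listing each simplex with vertices in this order, K has dimension 2 with simplices:

  0-simplices (9): [1], [2], [3], [4], [5], [6], [7], [8], [9]
  1-simplices (27): (27 of them)
  2-simplices (18): [1,2,7], [1,2,9], [1,5,7], [1,5,8], [1,6,8], [1,6,9], [2,3,8], [2,3,9], [2,4,7], [2,4,8], [3,5,7], [3,5,9], [3,6,7], [3,6,8], [4,5,8], [4,5,9], [4,6,7], [4,6,9]

giving chain groups C_0 ≅ Z^9, C_1 ≅ Z^27, C_2 ≅ Z^18.

Boundary ∂_1: C_1 → C_0 sends each edge [p,q] (with p < q) to q − p.
As a 9×27 matrix over Z this has rank 8, with invariant factors (1,1,1,1,1,1,1,1).

∂_2: C_2 → C_1 sends each 2-simplex [p,q,r] to [q,r] − [p,r] + [p,q]. For instance
  ∂[4,6,9] = [6,9] − [4,9] + [4,6],
  ∂[2,4,7] = [4,7] − [2,7] + [2,4].
As a 27×18 matrix over Z this has rank 17, with invariant factors (1,1,1,1,1,1,1,1,1,1,1,1,1,1,1,1,1).

Now H_k = ker ∂_k / im ∂_{k+1}, so:

  H_0: rank C_0 − rank ∂_1 = 9 − 8 = 1, and the invariant factors of ∂_1 are all 1, so H_0 = Z.
  H_1: rank ker ∂_1 − rank ∂_2 = (27 − 8) − 17 = 2, and the invariant factors of ∂_2 are all 1, so H_1 = Z^2.
  H_2: rank ker ∂_2 − rank ∂_3 = (18 − 17) − 0 = 1, and there is no ∂_3, so H_2 = Z.

As a check, the Euler characteristic is 9 − 27 + 18 = 0, which agrees with 1 − 2 + 1 = 0.

H_0 = Z,  H_1 = Z^2,  H_2 = Z.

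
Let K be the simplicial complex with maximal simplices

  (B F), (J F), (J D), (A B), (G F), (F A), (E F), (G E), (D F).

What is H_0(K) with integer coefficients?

H_0 ≅ Z.

We work with the vertex ordering A < B < D < E < F < G < J. The simplices of K, each written with vertices in increasing order, are:

  0-simplices (7): A, B, D, E, F, G, J
  1-simplices (9): AB, AF, BF, DF, DJ, EF, EG, FG, FJ

Hence C_0 ≅ Z^7, C_1 ≅ Z^9.

The boundary map ∂_1: C_1 → C_0 is given by ∂[p,q] = [q] − [p].
This gives a 7×9 integer matrix of rank 6; reducing to Smith normal form yields diagonal entries (1,1,1,1,1,1).

Now H_k = ker ∂_k / im ∂_{k+1}, so:

  H_0: rank C_0 − rank ∂_1 = 7 − 6 = 1, and the invariant factors of ∂_1 are all 1, so H_0 = Z.

(K is a triangulation of a wedge of 3 circles.)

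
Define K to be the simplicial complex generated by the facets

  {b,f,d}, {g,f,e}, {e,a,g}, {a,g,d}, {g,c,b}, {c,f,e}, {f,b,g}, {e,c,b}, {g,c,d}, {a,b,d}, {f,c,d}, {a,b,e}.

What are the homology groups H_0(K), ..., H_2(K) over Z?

We work with the vertex ordering a < b < c < d < e < f < g. The simplices of K, each written with vertices in increasing order, are:

  0-simplices (7): a, b, c, d, e, f, g
  1-simplices (18): ab, ad, ae, ag, bc, bd, be, bf, bg, cd, ce, cf, cg, df, dg, ef, eg, fg
  2-simplices (12): abd, abe, adg, aeg, bce, bcg, bdf, bfg, cdf, cdg, cef, efg

giving chain groups C_0 ≅ Z^7, C_1 ≅ Z^18, C_2 ≅ Z^12.

∂_1: C_1 → C_0 sends each edge [p,q] (with p < q) to q − p.
The 7×18 boundary matrix has rank 6 and Smith normal form diag(1,1,1,1,1,1).

Boundary ∂_2: C_2 → C_1 maps a triangle to the signed sum of its edges. For instance
  ∂efg = fg − eg + ef,
  ∂abe = be − ae + ab.
As a 18×12 matrix over Z this has rank 12, with invariant factors (1,1,1,1,1,1,1,1,1,1,1,2).

From H_k ≅ ker(∂_k) / im(∂_{k+1}) we obtain:

  H_0: rank C_0 − rank ∂_1 = 7 − 6 = 1, and the invariant factors of ∂_1 are all 1, so H_0 ≅ Z.
  H_1: rank ker ∂_1 − rank ∂_2 = (18 − 6) − 12 = 0, and ∂_2 has invariant factor 2 > 1, so H_1 ≅ Z/2.
  H_2: rank ker ∂_2 − rank ∂_3 = (12 − 12) − 0 = 0, and there is no ∂_3, so H_2 ≅ 0.

As a check, the Euler characteristic is 7 − 18 + 12 = 1, which agrees with 1 − 0 + 0 = 1.

H_0 = Z,  H_1 = Z/2,  H_2 = 0.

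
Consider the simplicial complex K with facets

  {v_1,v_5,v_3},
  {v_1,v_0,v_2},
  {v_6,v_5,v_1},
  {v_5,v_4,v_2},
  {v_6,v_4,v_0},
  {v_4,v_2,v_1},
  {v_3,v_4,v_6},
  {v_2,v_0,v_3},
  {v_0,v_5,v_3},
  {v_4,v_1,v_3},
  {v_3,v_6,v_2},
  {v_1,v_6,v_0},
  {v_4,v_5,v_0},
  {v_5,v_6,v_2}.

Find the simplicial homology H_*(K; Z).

H_0 = Z,  H_1 = Z^2,  H_2 = Z.

We work with the vertex ordering v_0 < v_1 < v_2 < v_3 < v_4 < v_5 < v_6. The simplices of K, each written with vertices in increasing order, are:

  0-simplices (7): [v_0], [v_1], [v_2], [v_3], [v_4], [v_5], [v_6]
  1-simplices (21): (21 of them)
  2-simplices (14): (14 of them)

Hence C_0 ≅ Z^7, C_1 ≅ Z^21, C_2 ≅ Z^14.

∂_1: C_1 → C_0 is given by ∂[p,q] = [q] − [p].
As a 7×21 matrix over Z this has rank 6, with invariant factors (1,1,1,1,1,1).

The boundary map ∂_2: C_2 → C_1 maps a triangle to the signed sum of its edges. For instance
  ∂[v_1,v_5,v_6] = [v_5,v_6] − [v_1,v_6] + [v_1,v_5],
  ∂[v_0,v_1,v_2] = [v_1,v_2] − [v_0,v_2] + [v_0,v_1].
As a 21×14 matrix over Z this has rank 13, with invariant factors (1,1,1,1,1,1,1,1,1,1,1,1,1).

Now H_k = ker ∂_k / im ∂_{k+1}, so:

  H_0: rank C_0 − rank ∂_1 = 7 − 6 = 1, and the invariant factors of ∂_1 are all 1, so H_0 ≅ Z.
  H_1: rank ker ∂_1 − rank ∂_2 = (21 − 6) − 13 = 2, and the invariant factors of ∂_2 are all 1, so H_1 ≅ Z^2.
  H_2: rank ker ∂_2 − rank ∂_3 = (14 − 13) − 0 = 1, and there is no ∂_3, so H_2 ≅ Z.

As a check, the Euler characteristic is 7 − 21 + 14 = 0, which agrees with 1 − 2 + 1 = 0.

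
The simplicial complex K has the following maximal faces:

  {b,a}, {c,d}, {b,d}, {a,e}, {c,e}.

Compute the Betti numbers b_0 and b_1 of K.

Take the total order a < b < c < d < e on the vertex set. Then K (dimension 1) consists of the simplices:

  0-simplices (5): a, b, c, d, e
  1-simplices (5): ab, ae, bd, cd, ce

Hence C_0 ≅ Z^5, C_1 ≅ Z^5.

∂_1: C_1 → C_0 is given by ∂[p,q] = [q] − [p].
The resulting 5×5 matrix has rank 4, and its Smith normal form has invariant factors (1,1,1,1).

From H_k ≅ ker(∂_k) / im(∂_{k+1}) we obtain:

  H_0: rank C_0 − rank ∂_1 = 5 − 4 = 1, and the invariant factors of ∂_1 are all 1, so H_0 = Z.
  H_1: rank ker ∂_1 − rank ∂_2 = (5 − 4) − 0 = 1, and there is no ∂_2, so H_1 = Z.

Hence the Betti numbers are b_0 = 1, b_1 = 1.

b_0 = 1, b_1 = 1.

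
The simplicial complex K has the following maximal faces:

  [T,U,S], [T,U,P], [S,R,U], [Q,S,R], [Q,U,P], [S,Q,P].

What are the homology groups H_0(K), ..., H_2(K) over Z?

Take the total order P < Q < R < S < T < U on the vertex set. Then K (dimension 2) consists of the simplices:

  0-simplices (6): P, Q, R, S, T, U
  1-simplices (12): PQ, PS, PT, PU, QR, QS, QU, RS, RU, ST, SU, TU
  2-simplices (6): PQS, PQU, PTU, QRS, RSU, STU

Hence C_0 ≅ Z^6, C_1 ≅ Z^12, C_2 ≅ Z^6.

∂_1: C_1 → C_0 sends each edge [p,q] (with p < q) to q − p.
This gives a 6×12 integer matrix of rank 5; reducing to Smith normal form yields diagonal entries (1,1,1,1,1).

∂_2: C_2 → C_1 acts by ∂[p,q,r] = [q,r] − [p,r] + [p,q]. For instance
  ∂RSU = SU − RU + RS,
  ∂STU = TU − SU + ST.
This gives a 12×6 integer matrix of rank 6; reducing to Smith normal form yields diagonal entries (1,1,1,1,1,1).

From H_k ≅ ker(∂_k) / im(∂_{k+1}) we obtain:

  H_0: rank C_0 − rank ∂_1 = 6 − 5 = 1, and the invariant factors of ∂_1 are all 1, so H_0 ≅ Z.
  H_1: rank ker ∂_1 − rank ∂_2 = (12 − 5) − 6 = 1, and the invariant factors of ∂_2 are all 1, so H_1 ≅ Z.
  H_2: rank ker ∂_2 − rank ∂_3 = (6 − 6) − 0 = 0, and there is no ∂_3, so H_2 ≅ 0.

H_0 ≅ Z,  H_1 ≅ Z,  H_2 = 0.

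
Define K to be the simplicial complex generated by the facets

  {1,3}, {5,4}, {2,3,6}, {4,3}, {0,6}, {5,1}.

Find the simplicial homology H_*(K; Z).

Take the total order 0 < 1 < 2 < 3 < 4 < 5 < 6 on the vertex set. Then K (dimension 2) consists of the simplices:

  0-simplices (7): [0], [1], [2], [3], [4], [5], [6]
  1-simplices (8): [0,6], [1,3], [1,5], [2,3], [2,6], [3,4], [3,6], [4,5]
  2-simplices (1): [2,3,6]

Hence C_0 ≅ Z^7, C_1 ≅ Z^8, C_2 ≅ Z^1.

The boundary map ∂_1: C_1 → C_0 sends each edge [p,q] (with p < q) to q − p.
The 7×8 boundary matrix has rank 6 and Smith normal form diag(1,1,1,1,1,1).

Boundary ∂_2: C_2 → C_1 maps a triangle to the signed sum of its edges. For instance
  ∂[2,3,6] = [3,6] − [2,6] + [2,3].
As a 8×1 matrix over Z this has rank 1, with invariant factors (1).

Reading off H_k = ker ∂_k / im ∂_{k+1}:

  H_0: rank C_0 − rank ∂_1 = 7 − 6 = 1, and the invariant factors of ∂_1 are all 1, so H_0 = Z.
  H_1: rank ker ∂_1 − rank ∂_2 = (8 − 6) − 1 = 1, and the invariant factors of ∂_2 are all 1, so H_1 = Z.
  H_2: rank ker ∂_2 − rank ∂_3 = (1 − 1) − 0 = 0, and there is no ∂_3, so H_2 = 0.

As a check, the Euler characteristic is 7 − 8 + 1 = 0, which agrees with 1 − 1 + 0 = 0.

H_0 = Z,  H_1 = Z,  H_2 = 0.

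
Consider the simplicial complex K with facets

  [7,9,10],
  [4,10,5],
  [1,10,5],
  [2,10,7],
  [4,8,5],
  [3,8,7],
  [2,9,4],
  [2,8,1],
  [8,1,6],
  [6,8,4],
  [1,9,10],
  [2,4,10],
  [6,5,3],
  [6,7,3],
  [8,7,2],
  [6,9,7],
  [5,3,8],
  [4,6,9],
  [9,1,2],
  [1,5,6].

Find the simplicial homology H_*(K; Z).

H_0 ≅ Z,  H_1 ≅ Z ⊕ Z/2,  H_2 = 0.

Take the total order 1 < 2 < 3 < 4 < 5 < 6 < 7 < 8 < 9 < 10 on the vertex set. Then K (dimension 2) consists of the simplices:

  0-simplices (10): [1], [2], [3], [4], [5], [6], [7], [8], [9], [10]
  1-simplices (30): (30 of them)
  2-simplices (20): (20 of them)

so the chain groups are C_0 ≅ Z^10, C_1 ≅ Z^30, C_2 ≅ Z^20.

The boundary map ∂_1: C_1 → C_0 is given by ∂[p,q] = [q] − [p]. For instance
  ∂[1,10] = [10] − [1].
As a 10×30 matrix over Z this has rank 9, with invariant factors (1,1,1,1,1,1,1,1,1).

The boundary map ∂_2: C_2 → C_1 sends each 2-simplex [p,q,r] to [q,r] − [p,r] + [p,q]. For instance
  ∂[1,2,9] = [2,9] − [1,9] + [1,2],
  ∂[1,5,10] = [5,10] − [1,10] + [1,5].
As a 30×20 matrix over Z this has rank 20, with invariant factors (1,1,1,1,1,1,1,1,1,1,1,1,1,1,1,1,1,1,1,2).

Reading off H_k = ker ∂_k / im ∂_{k+1}:

  H_0: rank C_0 − rank ∂_1 = 10 − 9 = 1, and the invariant factors of ∂_1 are all 1, so H_0 = Z.
  H_1: rank ker ∂_1 − rank ∂_2 = (30 − 9) − 20 = 1, and ∂_2 has invariant factor 2 > 1, so H_1 = Z ⊕ Z/2.
  H_2: rank ker ∂_2 − rank ∂_3 = (20 − 20) − 0 = 0, and there is no ∂_3, so H_2 = 0.

(K is a triangulation of the Klein bottle.)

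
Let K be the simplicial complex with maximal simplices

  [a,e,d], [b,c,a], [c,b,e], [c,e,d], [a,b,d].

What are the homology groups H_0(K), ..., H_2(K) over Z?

Fix the vertex order a < b < c < d < e and write every simplex with vertices in increasing order. Then dim K = 2 and the simplices of K are:

  0-simplices (5): a, b, c, d, e
  1-simplices (10): ab, ac, ad, ae, bc, bd, be, cd, ce, de
  2-simplices (5): abc, abd, ade, bce, cde

so the chain groups are C_0 ≅ Z^5, C_1 ≅ Z^10, C_2 ≅ Z^5.

The boundary map ∂_1: C_1 → C_0 is given by ∂[p,q] = [q] − [p].
The resulting 5×10 matrix has rank 4, and its Smith normal form has invariant factors (1,1,1,1).

The boundary map ∂_2: C_2 → C_1 sends each 2-simplex [p,q,r] to [q,r] − [p,r] + [p,q]. For instance
  ∂abd = bd − ad + ab,
  ∂abc = bc − ac + ab.
As a 10×5 matrix over Z this has rank 5, with invariant factors (1,1,1,1,1).

From H_k ≅ ker(∂_k) / im(∂_{k+1}) we obtain:

  H_0: rank C_0 − rank ∂_1 = 5 − 4 = 1, and the invariant factors of ∂_1 are all 1, so H_0 ≅ Z.
  H_1: rank ker ∂_1 − rank ∂_2 = (10 − 4) − 5 = 1, and the invariant factors of ∂_2 are all 1, so H_1 ≅ Z.
  H_2: rank ker ∂_2 − rank ∂_3 = (5 − 5) − 0 = 0, and there is no ∂_3, so H_2 ≅ 0.

As a check, the Euler characteristic is 5 − 10 + 5 = 0, which agrees with 1 − 1 + 0 = 0.

H_0 = Z,  H_1 = Z,  H_2 = 0.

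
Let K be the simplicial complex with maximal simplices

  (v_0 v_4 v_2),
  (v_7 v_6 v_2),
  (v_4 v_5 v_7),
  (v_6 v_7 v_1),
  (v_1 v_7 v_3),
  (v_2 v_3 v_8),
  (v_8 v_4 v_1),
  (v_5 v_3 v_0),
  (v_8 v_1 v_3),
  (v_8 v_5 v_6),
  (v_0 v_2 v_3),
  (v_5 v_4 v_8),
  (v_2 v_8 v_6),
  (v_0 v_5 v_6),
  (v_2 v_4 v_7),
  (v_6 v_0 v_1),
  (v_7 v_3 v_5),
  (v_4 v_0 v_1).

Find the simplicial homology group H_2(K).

K has 9 vertices, 27 edges, 18 triangles.
rank ∂_2 = 17, rank ∂_3 = 0 ⇒ b_2 = 18 − 17 − 0 = 1. So H_2 = Z.

H_2 ≅ Z.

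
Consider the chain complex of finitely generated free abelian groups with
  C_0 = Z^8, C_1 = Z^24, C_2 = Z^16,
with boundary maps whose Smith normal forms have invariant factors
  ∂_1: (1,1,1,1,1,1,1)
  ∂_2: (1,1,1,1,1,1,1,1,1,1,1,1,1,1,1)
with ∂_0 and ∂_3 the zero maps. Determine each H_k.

H_0: b_0 = 8 − 0 − 7 = 1; torsion from ∂_1 factors > 1: none. So H_0 ≅ Z.
H_1: b_1 = 24 − 7 − 15 = 2; torsion from ∂_2 factors > 1: none. So H_1 ≅ Z^2.
H_2: b_2 = 16 − 15 − 0 = 1; torsion from ∂_3 factors > 1: none. So H_2 ≅ Z.

H_0 ≅ Z,  H_1 ≅ Z^2,  H_2 ≅ Z.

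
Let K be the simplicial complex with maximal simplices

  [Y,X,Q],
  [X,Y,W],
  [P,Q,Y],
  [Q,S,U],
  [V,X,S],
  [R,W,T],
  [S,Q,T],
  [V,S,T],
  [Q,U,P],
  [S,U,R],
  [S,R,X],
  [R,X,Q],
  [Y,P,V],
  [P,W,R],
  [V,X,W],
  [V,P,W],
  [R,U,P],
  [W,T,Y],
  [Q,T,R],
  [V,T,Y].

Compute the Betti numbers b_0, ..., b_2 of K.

Fix the vertex order P < Q < R < S < T < U < V < W < X < Y and write every simplex with vertices in increasing order. Then dim K = 2 and the simplices of K are:

  0-simplices (10): P, Q, R, S, T, U, V, W, X, Y
  1-simplices (30): PQ, PR, PU, PV, PW, PY, QR, QS, QT, QU, QX, QY, RS, RT, RU, RW, RX, ST, SU, SV, SX, TV, TW, TY, VW, VX, VY, WX, WY, XY
  2-simplices (20): PQU, PQY, PRU, PRW, PVW, PVY, QRT, QRX, QST, QSU, QXY, RSU, RSX, RTW, STV, SVX, TVY, TWY, VWX, WXY

giving chain groups C_0 ≅ Z^10, C_1 ≅ Z^30, C_2 ≅ Z^20.

The boundary map ∂_1: C_1 → C_0 is given by ∂[p,q] = [q] − [p].
This gives a 10×30 integer matrix of rank 9; reducing to Smith normal form yields diagonal entries (1,1,1,1,1,1,1,1,1).

The boundary map ∂_2: C_2 → C_1 acts by ∂[p,q,r] = [q,r] − [p,r] + [p,q]. For instance
  ∂TVY = VY − TY + TV,
  ∂PVW = VW − PW + PV.
As a 30×20 matrix over Z this has rank 20, with invariant factors (1,1,1,1,1,1,1,1,1,1,1,1,1,1,1,1,1,1,1,2).

Reading off H_k = ker ∂_k / im ∂_{k+1}:

  H_0: rank C_0 − rank ∂_1 = 10 − 9 = 1, and the invariant factors of ∂_1 are all 1, so H_0 ≅ Z.
  H_1: rank ker ∂_1 − rank ∂_2 = (30 − 9) − 20 = 1, and ∂_2 has invariant factor 2 > 1, so H_1 ≅ Z ⊕ Z/2.
  H_2: rank ker ∂_2 − rank ∂_3 = (20 − 20) − 0 = 0, and there is no ∂_3, so H_2 ≅ 0.

Hence the Betti numbers are b_0 = 1, b_1 = 1, b_2 = 0.

b_0 = 1, b_1 = 1, b_2 = 0.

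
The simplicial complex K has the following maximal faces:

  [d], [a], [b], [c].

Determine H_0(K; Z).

H_0 ≅ Z^4.

Fix the vertex order a < b < c < d and write every simplex with vertices in increasing order. Then dim K = 0 and the simplices of K are:

  0-simplices (4): a, b, c, d

giving chain groups C_0 ≅ Z^4.

Computing H_k = (kernel of ∂_k) / (image of ∂_{k+1}):

  H_0: rank C_0 − rank ∂_1 = 4 − 0 = 4, and there is no ∂_1, so H_0 = Z^4.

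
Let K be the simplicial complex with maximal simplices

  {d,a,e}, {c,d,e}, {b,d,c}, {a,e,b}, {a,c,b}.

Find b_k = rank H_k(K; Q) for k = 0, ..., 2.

Take the total order a < b < c < d < e on the vertex set. Then K (dimension 2) consists of the simplices:

  0-simplices (5): a, b, c, d, e
  1-simplices (10): ab, ac, ad, ae, bc, bd, be, cd, ce, de
  2-simplices (5): abc, abe, ade, bcd, cde

giving chain groups C_0 ≅ Z^5, C_1 ≅ Z^10, C_2 ≅ Z^5.

∂_1: C_1 → C_0 is given by ∂[p,q] = [q] − [p]. For instance
  ∂bc = c − b.
The resulting 5×10 matrix has rank 4, and its Smith normal form has invariant factors (1,1,1,1).

Boundary ∂_2: C_2 → C_1 maps a triangle to the signed sum of its edges. For instance
  ∂ade = de − ae + ad,
  ∂cde = de − ce + cd.
The 10×5 boundary matrix has rank 5 and Smith normal form diag(1,1,1,1,1).

From H_k ≅ ker(∂_k) / im(∂_{k+1}) we obtain:

  H_0: rank C_0 − rank ∂_1 = 5 − 4 = 1, and the invariant factors of ∂_1 are all 1, so H_0 = Z.
  H_1: rank ker ∂_1 − rank ∂_2 = (10 − 4) − 5 = 1, and the invariant factors of ∂_2 are all 1, so H_1 = Z.
  H_2: rank ker ∂_2 − rank ∂_3 = (5 − 5) − 0 = 0, and there is no ∂_3, so H_2 = 0.

(K is a triangulation of the Möbius band.)

Hence the Betti numbers are b_0 = 1, b_1 = 1, b_2 = 0.

b_0 = 1, b_1 = 1, b_2 = 0.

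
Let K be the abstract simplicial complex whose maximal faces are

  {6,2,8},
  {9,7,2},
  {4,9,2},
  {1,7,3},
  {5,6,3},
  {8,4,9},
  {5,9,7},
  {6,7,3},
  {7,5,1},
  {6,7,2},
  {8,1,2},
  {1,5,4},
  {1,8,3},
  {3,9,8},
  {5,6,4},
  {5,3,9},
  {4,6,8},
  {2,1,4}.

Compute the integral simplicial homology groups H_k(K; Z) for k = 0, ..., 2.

H_0 = Z,  H_1 = Z ⊕ Z/2,  H_2 = 0.

Take the total order 1 < 2 < 3 < 4 < 5 < 6 < 7 < 8 < 9 on the vertex set. Then K (dimension 2) consists of the simplices:

  0-simplices (9): [1], [2], [3], [4], [5], [6], [7], [8], [9]
  1-simplices (27): (27 of them)
  2-simplices (18): [1,2,4], [1,2,8], [1,3,7], [1,3,8], [1,4,5], [1,5,7], [2,4,9], [2,6,7], [2,6,8], [2,7,9], [3,5,6], [3,5,9], [3,6,7], [3,8,9], [4,5,6], [4,6,8], [4,8,9], [5,7,9]

so the chain groups are C_0 ≅ Z^9, C_1 ≅ Z^27, C_2 ≅ Z^18.

∂_1: C_1 → C_0 is given by ∂[p,q] = [q] − [p].
As a 9×27 matrix over Z this has rank 8, with invariant factors (1,1,1,1,1,1,1,1).

The boundary map ∂_2: C_2 → C_1 acts by ∂[p,q,r] = [q,r] − [p,r] + [p,q]. For instance
  ∂[3,5,6] = [5,6] − [3,6] + [3,5],
  ∂[1,2,8] = [2,8] − [1,8] + [1,2].
This gives a 27×18 integer matrix of rank 18; reducing to Smith normal form yields diagonal entries (1,1,1,1,1,1,1,1,1,1,1,1,1,1,1,1,1,2).

From H_k ≅ ker(∂_k) / im(∂_{k+1}) we obtain:

  H_0: rank C_0 − rank ∂_1 = 9 − 8 = 1, and the invariant factors of ∂_1 are all 1, so H_0 ≅ Z.
  H_1: rank ker ∂_1 − rank ∂_2 = (27 − 8) − 18 = 1, and ∂_2 has invariant factor 2 > 1, so H_1 ≅ Z ⊕ Z/2.
  H_2: rank ker ∂_2 − rank ∂_3 = (18 − 18) − 0 = 0, and there is no ∂_3, so H_2 ≅ 0.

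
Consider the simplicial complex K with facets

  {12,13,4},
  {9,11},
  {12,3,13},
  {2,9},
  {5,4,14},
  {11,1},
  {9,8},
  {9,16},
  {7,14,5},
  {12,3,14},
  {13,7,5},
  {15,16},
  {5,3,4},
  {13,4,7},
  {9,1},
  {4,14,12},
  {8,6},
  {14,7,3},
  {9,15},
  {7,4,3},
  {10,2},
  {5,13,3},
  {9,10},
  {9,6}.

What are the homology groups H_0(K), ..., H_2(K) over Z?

H_0 ≅ Z^2,  H_1 ≅ Z^4 ⊕ Z/2Z,  H_2 = 0.

Fix the vertex order 1 < 2 < 3 < 4 < 5 < 6 < 7 < 8 < 9 < 10 < 11 < 12 < 13 < 14 < 15 < 16 and write every simplex with vertices in increasing order. Then dim K = 2 and the simplices of K are:

  0-simplices (16): [1], [2], [3], [4], [5], [6], [7], [8], [9], [10], [11], [12], [13], [14], [15], [16]
  1-simplices (30): (30 of them)
  2-simplices (12): [3,4,5], [3,4,7], [3,5,13], [3,7,14], [3,12,13], [3,12,14], [4,5,14], [4,7,13], [4,12,13], [4,12,14], [5,7,13], [5,7,14]

Hence C_0 ≅ Z^16, C_1 ≅ Z^30, C_2 ≅ Z^12.

Boundary ∂_1: C_1 → C_0 sends each edge [p,q] (with p < q) to q − p. For instance
  ∂[4,5] = [5] − [4].
As a 16×30 matrix over Z this has rank 14, with invariant factors (1,1,1,1,1,1,1,1,1,1,1,1,1,1).

∂_2: C_2 → C_1 maps a triangle to the signed sum of its edges. For instance
  ∂[5,7,14] = [7,14] − [5,14] + [5,7],
  ∂[3,5,13] = [5,13] − [3,13] + [3,5].
The 30×12 boundary matrix has rank 12 and Smith normal form diag(1,1,1,1,1,1,1,1,1,1,1,2).

Now H_k = ker ∂_k / im ∂_{k+1}, so:

  H_0: rank C_0 − rank ∂_1 = 16 − 14 = 2, and the invariant factors of ∂_1 are all 1, so H_0 ≅ Z^2.
  H_1: rank ker ∂_1 − rank ∂_2 = (30 − 14) − 12 = 4, and ∂_2 has invariant factor 2 > 1, so H_1 ≅ Z^4 ⊕ Z/2Z.
  H_2: rank ker ∂_2 − rank ∂_3 = (12 − 12) − 0 = 0, and there is no ∂_3, so H_2 ≅ 0.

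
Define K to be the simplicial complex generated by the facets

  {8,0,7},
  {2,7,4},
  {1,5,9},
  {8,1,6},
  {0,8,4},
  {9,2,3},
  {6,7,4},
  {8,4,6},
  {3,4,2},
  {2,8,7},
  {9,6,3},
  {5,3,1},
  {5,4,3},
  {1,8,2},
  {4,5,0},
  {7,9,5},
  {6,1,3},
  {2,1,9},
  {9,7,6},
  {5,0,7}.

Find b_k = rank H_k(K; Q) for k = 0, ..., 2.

Take the total order 0 < 1 < 2 < 3 < 4 < 5 < 6 < 7 < 8 < 9 on the vertex set. Then K (dimension 2) consists of the simplices:

  0-simplices (10): [0], [1], [2], [3], [4], [5], [6], [7], [8], [9]
  1-simplices (30): (30 of them)
  2-simplices (20): (20 of them)

so the chain groups are C_0 ≅ Z^10, C_1 ≅ Z^30, C_2 ≅ Z^20.

The boundary map ∂_1: C_1 → C_0 is given by ∂[p,q] = [q] − [p].
This gives a 10×30 integer matrix of rank 9; reducing to Smith normal form yields diagonal entries (1,1,1,1,1,1,1,1,1).

∂_2: C_2 → C_1 sends each 2-simplex [p,q,r] to [q,r] − [p,r] + [p,q]. For instance
  ∂[2,7,8] = [7,8] − [2,8] + [2,7],
  ∂[4,6,8] = [6,8] − [4,8] + [4,6].
The 30×20 boundary matrix has rank 20 and Smith normal form diag(1,1,1,1,1,1,1,1,1,1,1,1,1,1,1,1,1,1,1,2).

From H_k ≅ ker(∂_k) / im(∂_{k+1}) we obtain:

  H_0: rank C_0 − rank ∂_1 = 10 − 9 = 1, and the invariant factors of ∂_1 are all 1, so H_0 = Z.
  H_1: rank ker ∂_1 − rank ∂_2 = (30 − 9) − 20 = 1, and ∂_2 has invariant factor 2 > 1, so H_1 = Z ⊕ Z/2.
  H_2: rank ker ∂_2 − rank ∂_3 = (20 − 20) − 0 = 0, and there is no ∂_3, so H_2 = 0.

(K is a triangulation of the Klein bottle.)

Hence the Betti numbers are b_0 = 1, b_1 = 1, b_2 = 0.

b_0 = 1, b_1 = 1, b_2 = 0.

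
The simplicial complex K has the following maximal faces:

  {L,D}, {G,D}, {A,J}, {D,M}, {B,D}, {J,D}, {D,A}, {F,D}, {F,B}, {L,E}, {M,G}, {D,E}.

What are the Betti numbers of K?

We work with the vertex ordering A < B < D < E < F < G < J < L < M. The simplices of K, each written with vertices in increasing order, are:

  0-simplices (9): A, B, D, E, F, G, J, L, M
  1-simplices (12): AD, AJ, BD, BF, DE, DF, DG, DJ, DL, DM, EL, GM

Hence C_0 ≅ Z^9, C_1 ≅ Z^12.

Boundary ∂_1: C_1 → C_0 sends each edge [p,q] (with p < q) to q − p.
The 9×12 boundary matrix has rank 8 and Smith normal form diag(1,1,1,1,1,1,1,1).

Reading off H_k = ker ∂_k / im ∂_{k+1}:

  H_0: rank C_0 − rank ∂_1 = 9 − 8 = 1, and the invariant factors of ∂_1 are all 1, so H_0 = Z.
  H_1: rank ker ∂_1 − rank ∂_2 = (12 − 8) − 0 = 4, and there is no ∂_2, so H_1 = Z^4.

(K is a triangulation of a wedge of 4 circles.)

Hence the Betti numbers are b_0 = 1, b_1 = 4.

b_0 = 1, b_1 = 4.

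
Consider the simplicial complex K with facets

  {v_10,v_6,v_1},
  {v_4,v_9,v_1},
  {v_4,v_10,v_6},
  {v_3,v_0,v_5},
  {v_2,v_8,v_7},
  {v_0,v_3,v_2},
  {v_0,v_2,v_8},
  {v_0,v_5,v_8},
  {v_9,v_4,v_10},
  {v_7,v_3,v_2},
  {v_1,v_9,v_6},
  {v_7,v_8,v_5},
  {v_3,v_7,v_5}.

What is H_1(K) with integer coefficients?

Order the vertices as v_0 < v_1 < v_2 < v_3 < v_4 < v_5 < v_6 < v_7 < v_8 < v_9 < v_10. Listing each simplex with vertices in this order, K has dimension 2 with simplices:

  0-simplices (11): [v_0], [v_1], [v_2], [v_3], [v_4], [v_5], [v_6], [v_7], [v_8], [v_9], [v_10]
  1-simplices (22): (22 of them)
  2-simplices (13): (13 of them)

so the chain groups are C_0 ≅ Z^11, C_1 ≅ Z^22, C_2 ≅ Z^13.

∂_1: C_1 → C_0 sends each edge [p,q] (with p < q) to q − p. For instance
  ∂[v_5,v_7] = [v_7] − [v_5].
The 11×22 boundary matrix has rank 9 and Smith normal form diag(1,1,1,1,1,1,1,1,1).

The boundary map ∂_2: C_2 → C_1 sends each 2-simplex [p,q,r] to [q,r] − [p,r] + [p,q]. For instance
  ∂[v_2,v_7,v_8] = [v_7,v_8] − [v_2,v_8] + [v_2,v_7],
  ∂[v_1,v_6,v_9] = [v_6,v_9] − [v_1,v_9] + [v_1,v_6].
The 22×13 boundary matrix has rank 12 and Smith normal form diag(1,1,1,1,1,1,1,1,1,1,1,1).

Reading off H_k = ker ∂_k / im ∂_{k+1}:

  H_1: rank ker ∂_1 − rank ∂_2 = (22 − 9) − 12 = 1, and the invariant factors of ∂_2 are all 1, so H_1 = Z.

H_1 = Z.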